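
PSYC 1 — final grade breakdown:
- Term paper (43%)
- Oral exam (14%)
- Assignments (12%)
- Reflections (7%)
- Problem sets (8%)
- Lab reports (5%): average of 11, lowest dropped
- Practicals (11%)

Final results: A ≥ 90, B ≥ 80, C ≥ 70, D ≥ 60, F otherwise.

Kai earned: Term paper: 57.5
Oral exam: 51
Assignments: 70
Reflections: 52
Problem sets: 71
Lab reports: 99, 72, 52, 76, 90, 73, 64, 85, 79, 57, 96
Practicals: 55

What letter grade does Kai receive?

Lab reports: drop 52 → average of remaining 10 = 791/10 = 79.1
Weighted total:
  Term paper 57.5 × 0.43 = 24.725
  Oral exam 51 × 0.14 = 7.14
  Assignments 70 × 0.12 = 8.4
  Reflections 52 × 0.07 = 3.64
  Problem sets 71 × 0.08 = 5.68
  Lab reports 79.1 × 0.05 = 3.955
  Practicals 55 × 0.11 = 6.05
Sum = 59.59
59.59 < 60 → F

F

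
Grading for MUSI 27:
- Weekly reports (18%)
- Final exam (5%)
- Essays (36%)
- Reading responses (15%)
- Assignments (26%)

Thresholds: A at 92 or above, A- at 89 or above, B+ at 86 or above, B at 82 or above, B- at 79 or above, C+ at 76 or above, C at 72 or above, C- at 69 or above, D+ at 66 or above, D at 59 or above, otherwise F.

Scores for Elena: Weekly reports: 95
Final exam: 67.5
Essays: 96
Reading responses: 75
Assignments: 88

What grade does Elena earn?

A-

Weighted total:
  Weekly reports 95 × 0.18 = 17.1
  Final exam 67.5 × 0.05 = 3.375
  Essays 96 × 0.36 = 34.56
  Reading responses 75 × 0.15 = 11.25
  Assignments 88 × 0.26 = 22.88
Sum = 89.165
89.165 is ≥ 89 and < 92 → A-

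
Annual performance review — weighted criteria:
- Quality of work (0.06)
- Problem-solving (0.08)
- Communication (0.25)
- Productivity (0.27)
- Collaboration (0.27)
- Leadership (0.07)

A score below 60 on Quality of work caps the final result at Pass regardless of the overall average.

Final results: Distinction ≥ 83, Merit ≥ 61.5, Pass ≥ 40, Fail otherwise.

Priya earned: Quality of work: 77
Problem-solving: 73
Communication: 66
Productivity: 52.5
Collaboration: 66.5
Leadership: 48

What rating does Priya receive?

Quality of work score 77 ≥ 60: minimum met.
Weighted total:
  Quality of work 77 × 0.06 = 4.62
  Problem-solving 73 × 0.08 = 5.84
  Communication 66 × 0.25 = 16.5
  Productivity 52.5 × 0.27 = 14.175
  Collaboration 66.5 × 0.27 = 17.955
  Leadership 48 × 0.07 = 3.36
Sum = 62.45
62.45 is ≥ 61.5 and < 83 → Merit

Merit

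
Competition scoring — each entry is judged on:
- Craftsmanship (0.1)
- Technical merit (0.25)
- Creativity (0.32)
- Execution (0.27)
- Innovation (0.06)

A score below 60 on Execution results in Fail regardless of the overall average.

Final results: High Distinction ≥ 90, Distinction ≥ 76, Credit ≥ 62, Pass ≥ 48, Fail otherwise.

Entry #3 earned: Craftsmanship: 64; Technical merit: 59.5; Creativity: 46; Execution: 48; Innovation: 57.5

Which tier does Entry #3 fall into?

Fail

Execution score 48 < 60: minimum not met.
Weighted total:
  Craftsmanship 64 × 0.1 = 6.4
  Technical merit 59.5 × 0.25 = 14.875
  Creativity 46 × 0.32 = 14.72
  Execution 48 × 0.27 = 12.96
  Innovation 57.5 × 0.06 = 3.45
Sum = 52.405
Because the Execution minimum was not met, the result is Fail.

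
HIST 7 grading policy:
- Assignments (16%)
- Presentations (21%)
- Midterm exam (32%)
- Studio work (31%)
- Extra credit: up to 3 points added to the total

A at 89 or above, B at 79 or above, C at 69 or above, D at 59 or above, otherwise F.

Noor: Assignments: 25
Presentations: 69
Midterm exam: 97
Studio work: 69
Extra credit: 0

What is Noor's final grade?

C

Weighted total:
  Assignments 25 × 0.16 = 4
  Presentations 69 × 0.21 = 14.49
  Midterm exam 97 × 0.32 = 31.04
  Studio work 69 × 0.31 = 21.39
Sum = 70.92
Extra credit: 70.92 + 0 = 70.92
70.92 is ≥ 69 and < 79 → C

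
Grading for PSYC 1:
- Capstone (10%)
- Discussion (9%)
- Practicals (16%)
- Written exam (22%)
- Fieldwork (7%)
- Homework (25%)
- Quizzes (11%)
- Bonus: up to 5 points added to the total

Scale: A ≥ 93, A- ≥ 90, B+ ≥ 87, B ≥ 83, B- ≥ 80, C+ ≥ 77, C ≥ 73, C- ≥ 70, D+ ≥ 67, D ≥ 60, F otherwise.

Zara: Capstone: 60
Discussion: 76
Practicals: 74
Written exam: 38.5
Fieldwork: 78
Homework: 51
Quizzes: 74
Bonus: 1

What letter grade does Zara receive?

Weighted total:
  Capstone 60 × 0.1 = 6
  Discussion 76 × 0.09 = 6.84
  Practicals 74 × 0.16 = 11.84
  Written exam 38.5 × 0.22 = 8.47
  Fieldwork 78 × 0.07 = 5.46
  Homework 51 × 0.25 = 12.75
  Quizzes 74 × 0.11 = 8.14
Sum = 59.5
Bonus: 59.5 + 1 = 60.5
60.5 is ≥ 60 and < 67 → D

D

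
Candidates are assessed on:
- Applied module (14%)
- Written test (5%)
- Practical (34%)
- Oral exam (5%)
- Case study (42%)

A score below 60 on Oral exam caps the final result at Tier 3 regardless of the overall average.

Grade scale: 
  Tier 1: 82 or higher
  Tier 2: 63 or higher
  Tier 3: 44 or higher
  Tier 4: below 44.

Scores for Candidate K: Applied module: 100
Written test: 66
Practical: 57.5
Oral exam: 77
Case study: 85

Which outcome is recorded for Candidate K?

Oral exam score 77 ≥ 60: minimum met.
Weighted total:
  Applied module 100 × 0.14 = 14
  Written test 66 × 0.05 = 3.3
  Practical 57.5 × 0.34 = 19.55
  Oral exam 77 × 0.05 = 3.85
  Case study 85 × 0.42 = 35.7
Sum = 76.4
76.4 is ≥ 63 and < 82 → Tier 2

Tier 2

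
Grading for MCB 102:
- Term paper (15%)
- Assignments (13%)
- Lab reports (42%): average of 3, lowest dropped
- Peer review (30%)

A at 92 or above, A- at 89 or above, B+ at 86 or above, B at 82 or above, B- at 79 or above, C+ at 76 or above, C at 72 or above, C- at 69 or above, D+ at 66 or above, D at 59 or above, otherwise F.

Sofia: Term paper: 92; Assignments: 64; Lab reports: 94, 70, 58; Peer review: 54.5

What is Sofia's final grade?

C

Lab reports: drop 58 → average of remaining 2 = 164/2 = 82
Weighted total:
  Term paper 92 × 0.15 = 13.8
  Assignments 64 × 0.13 = 8.32
  Lab reports 82 × 0.42 = 34.44
  Peer review 54.5 × 0.3 = 16.35
Sum = 72.91
72.91 is ≥ 72 and < 76 → C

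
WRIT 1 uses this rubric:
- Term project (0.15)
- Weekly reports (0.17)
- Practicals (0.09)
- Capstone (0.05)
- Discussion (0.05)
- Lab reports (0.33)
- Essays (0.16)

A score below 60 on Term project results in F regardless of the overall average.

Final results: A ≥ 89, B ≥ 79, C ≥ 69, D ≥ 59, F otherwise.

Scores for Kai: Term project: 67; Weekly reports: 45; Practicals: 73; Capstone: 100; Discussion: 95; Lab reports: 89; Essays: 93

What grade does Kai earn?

Term project score 67 ≥ 60: minimum met.
Weighted total:
  Term project 67 × 0.15 = 10.05
  Weekly reports 45 × 0.17 = 7.65
  Practicals 73 × 0.09 = 6.57
  Capstone 100 × 0.05 = 5
  Discussion 95 × 0.05 = 4.75
  Lab reports 89 × 0.33 = 29.37
  Essays 93 × 0.16 = 14.88
Sum = 78.27
78.27 is ≥ 69 and < 79 → C

C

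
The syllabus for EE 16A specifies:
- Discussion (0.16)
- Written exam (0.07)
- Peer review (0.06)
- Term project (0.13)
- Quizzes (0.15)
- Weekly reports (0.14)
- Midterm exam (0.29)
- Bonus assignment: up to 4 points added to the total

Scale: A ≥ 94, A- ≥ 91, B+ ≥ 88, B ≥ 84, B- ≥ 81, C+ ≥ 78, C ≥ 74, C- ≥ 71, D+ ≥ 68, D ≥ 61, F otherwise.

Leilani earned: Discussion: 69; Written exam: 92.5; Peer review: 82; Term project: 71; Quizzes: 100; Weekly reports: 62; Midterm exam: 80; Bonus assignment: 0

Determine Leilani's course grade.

C+

Weighted total:
  Discussion 69 × 0.16 = 11.04
  Written exam 92.5 × 0.07 = 6.475
  Peer review 82 × 0.06 = 4.92
  Term project 71 × 0.13 = 9.23
  Quizzes 100 × 0.15 = 15
  Weekly reports 62 × 0.14 = 8.68
  Midterm exam 80 × 0.29 = 23.2
Sum = 78.545
Bonus assignment: 78.545 + 0 = 78.545
78.545 is ≥ 78 and < 81 → C+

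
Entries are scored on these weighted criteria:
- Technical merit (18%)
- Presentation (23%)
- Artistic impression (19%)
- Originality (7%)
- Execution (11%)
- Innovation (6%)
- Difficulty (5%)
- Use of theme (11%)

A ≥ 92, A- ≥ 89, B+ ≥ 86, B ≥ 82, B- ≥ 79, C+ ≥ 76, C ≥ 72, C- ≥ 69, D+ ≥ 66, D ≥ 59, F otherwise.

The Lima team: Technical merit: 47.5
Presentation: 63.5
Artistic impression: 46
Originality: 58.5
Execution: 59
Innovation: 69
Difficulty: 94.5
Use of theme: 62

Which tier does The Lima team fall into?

Weighted total:
  Technical merit 47.5 × 0.18 = 8.55
  Presentation 63.5 × 0.23 = 14.605
  Artistic impression 46 × 0.19 = 8.74
  Originality 58.5 × 0.07 = 4.095
  Execution 59 × 0.11 = 6.49
  Innovation 69 × 0.06 = 4.14
  Difficulty 94.5 × 0.05 = 4.725
  Use of theme 62 × 0.11 = 6.82
Sum = 58.165
58.165 < 59 → F

F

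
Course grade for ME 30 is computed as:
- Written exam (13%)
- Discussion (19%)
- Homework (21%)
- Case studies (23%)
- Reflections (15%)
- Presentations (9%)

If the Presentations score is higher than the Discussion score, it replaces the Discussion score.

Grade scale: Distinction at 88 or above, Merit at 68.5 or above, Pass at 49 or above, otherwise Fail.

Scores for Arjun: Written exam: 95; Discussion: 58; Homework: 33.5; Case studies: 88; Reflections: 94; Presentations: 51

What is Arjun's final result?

Presentations (51) ≤ Discussion (58), so Discussion stays at 58.
Weighted total:
  Written exam 95 × 0.13 = 12.35
  Discussion 58 × 0.19 = 11.02
  Homework 33.5 × 0.21 = 7.035
  Case studies 88 × 0.23 = 20.24
  Reflections 94 × 0.15 = 14.1
  Presentations 51 × 0.09 = 4.59
Sum = 69.335
69.335 is ≥ 68.5 and < 88 → Merit

Merit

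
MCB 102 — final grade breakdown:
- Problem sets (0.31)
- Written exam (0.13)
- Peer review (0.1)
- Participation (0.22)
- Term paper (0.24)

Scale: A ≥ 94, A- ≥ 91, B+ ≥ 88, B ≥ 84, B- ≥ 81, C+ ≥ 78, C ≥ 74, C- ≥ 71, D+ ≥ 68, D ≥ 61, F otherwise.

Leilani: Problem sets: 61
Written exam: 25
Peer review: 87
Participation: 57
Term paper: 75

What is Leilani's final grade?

Weighted total:
  Problem sets 61 × 0.31 = 18.91
  Written exam 25 × 0.13 = 3.25
  Peer review 87 × 0.1 = 8.7
  Participation 57 × 0.22 = 12.54
  Term paper 75 × 0.24 = 18
Sum = 61.4
61.4 is ≥ 61 and < 68 → D

D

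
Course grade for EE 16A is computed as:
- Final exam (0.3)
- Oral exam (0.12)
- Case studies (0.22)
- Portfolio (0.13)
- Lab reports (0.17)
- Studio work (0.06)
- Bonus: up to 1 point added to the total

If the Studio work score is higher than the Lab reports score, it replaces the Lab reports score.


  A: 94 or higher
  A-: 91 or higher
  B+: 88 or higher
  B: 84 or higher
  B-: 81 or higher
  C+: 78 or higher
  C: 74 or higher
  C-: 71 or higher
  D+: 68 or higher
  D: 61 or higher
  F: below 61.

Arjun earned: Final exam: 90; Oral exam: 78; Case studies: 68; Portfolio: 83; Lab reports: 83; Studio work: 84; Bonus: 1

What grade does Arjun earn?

B-

Studio work (84) > Lab reports (83), so Lab reports counts as 84.
Weighted total:
  Final exam 90 × 0.3 = 27
  Oral exam 78 × 0.12 = 9.36
  Case studies 68 × 0.22 = 14.96
  Portfolio 83 × 0.13 = 10.79
  Lab reports 84 × 0.17 = 14.28
  Studio work 84 × 0.06 = 5.04
Sum = 81.43
Bonus: 81.43 + 1 = 82.43
82.43 is ≥ 81 and < 84 → B-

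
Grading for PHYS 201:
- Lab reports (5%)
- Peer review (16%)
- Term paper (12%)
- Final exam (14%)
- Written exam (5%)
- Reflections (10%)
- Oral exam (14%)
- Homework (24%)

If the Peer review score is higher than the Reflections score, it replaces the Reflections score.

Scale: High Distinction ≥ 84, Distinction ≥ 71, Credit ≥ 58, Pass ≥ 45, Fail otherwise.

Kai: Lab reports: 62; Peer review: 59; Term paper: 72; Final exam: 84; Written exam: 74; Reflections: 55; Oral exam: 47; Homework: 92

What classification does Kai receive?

Distinction

Peer review (59) > Reflections (55), so Reflections counts as 59.
Weighted total:
  Lab reports 62 × 0.05 = 3.1
  Peer review 59 × 0.16 = 9.44
  Term paper 72 × 0.12 = 8.64
  Final exam 84 × 0.14 = 11.76
  Written exam 74 × 0.05 = 3.7
  Reflections 59 × 0.1 = 5.9
  Oral exam 47 × 0.14 = 6.58
  Homework 92 × 0.24 = 22.08
Sum = 71.2
71.2 is ≥ 71 and < 84 → Distinction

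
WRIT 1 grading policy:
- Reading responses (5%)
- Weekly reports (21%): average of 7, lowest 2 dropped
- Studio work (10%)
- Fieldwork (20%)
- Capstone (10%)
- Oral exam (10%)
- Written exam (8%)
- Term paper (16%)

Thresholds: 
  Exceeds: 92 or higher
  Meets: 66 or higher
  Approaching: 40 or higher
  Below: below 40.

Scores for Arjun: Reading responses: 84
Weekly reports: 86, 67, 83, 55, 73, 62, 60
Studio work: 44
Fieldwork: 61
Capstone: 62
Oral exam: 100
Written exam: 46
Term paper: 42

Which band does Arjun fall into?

Weekly reports: drop 55, 60 → average of remaining 5 = 371/5 = 74.2
Weighted total:
  Reading responses 84 × 0.05 = 4.2
  Weekly reports 74.2 × 0.21 = 15.582
  Studio work 44 × 0.1 = 4.4
  Fieldwork 61 × 0.2 = 12.2
  Capstone 62 × 0.1 = 6.2
  Oral exam 100 × 0.1 = 10
  Written exam 46 × 0.08 = 3.68
  Term paper 42 × 0.16 = 6.72
Sum = 62.982
62.982 is ≥ 40 and < 66 → Approaching

Approaching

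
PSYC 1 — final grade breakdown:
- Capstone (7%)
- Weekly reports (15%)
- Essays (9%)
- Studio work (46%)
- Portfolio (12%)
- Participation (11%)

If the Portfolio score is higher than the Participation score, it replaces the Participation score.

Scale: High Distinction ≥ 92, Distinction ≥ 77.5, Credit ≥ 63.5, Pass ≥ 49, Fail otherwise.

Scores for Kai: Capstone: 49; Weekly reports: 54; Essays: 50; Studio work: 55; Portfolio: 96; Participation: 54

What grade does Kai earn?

Pass

Portfolio (96) > Participation (54), so Participation counts as 96.
Weighted total:
  Capstone 49 × 0.07 = 3.43
  Weekly reports 54 × 0.15 = 8.1
  Essays 50 × 0.09 = 4.5
  Studio work 55 × 0.46 = 25.3
  Portfolio 96 × 0.12 = 11.52
  Participation 96 × 0.11 = 10.56
Sum = 63.41
63.41 is ≥ 49 and < 63.5 → Pass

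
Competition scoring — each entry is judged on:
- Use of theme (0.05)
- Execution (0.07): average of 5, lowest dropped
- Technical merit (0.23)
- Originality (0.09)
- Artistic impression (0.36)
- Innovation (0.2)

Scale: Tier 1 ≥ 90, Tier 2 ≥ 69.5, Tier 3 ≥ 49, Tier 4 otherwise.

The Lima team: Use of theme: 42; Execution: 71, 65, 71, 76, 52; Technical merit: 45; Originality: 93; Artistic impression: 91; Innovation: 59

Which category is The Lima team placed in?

Execution: drop 52 → average of remaining 4 = 283/4 = 70.75
Weighted total:
  Use of theme 42 × 0.05 = 2.1
  Execution 70.75 × 0.07 = 4.9525
  Technical merit 45 × 0.23 = 10.35
  Originality 93 × 0.09 = 8.37
  Artistic impression 91 × 0.36 = 32.76
  Innovation 59 × 0.2 = 11.8
Sum = 70.3325
70.3325 is ≥ 69.5 and < 90 → Tier 2

Tier 2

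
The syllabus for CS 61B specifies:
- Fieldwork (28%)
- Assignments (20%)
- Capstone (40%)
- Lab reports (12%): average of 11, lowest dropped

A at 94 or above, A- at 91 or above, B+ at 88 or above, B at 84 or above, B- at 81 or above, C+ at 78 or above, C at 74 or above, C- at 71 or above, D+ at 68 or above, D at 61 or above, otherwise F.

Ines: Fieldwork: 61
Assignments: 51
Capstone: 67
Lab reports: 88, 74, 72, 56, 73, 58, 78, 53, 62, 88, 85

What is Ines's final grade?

Lab reports: drop 53 → average of remaining 10 = 734/10 = 73.4
Weighted total:
  Fieldwork 61 × 0.28 = 17.08
  Assignments 51 × 0.2 = 10.2
  Capstone 67 × 0.4 = 26.8
  Lab reports 73.4 × 0.12 = 8.808
Sum = 62.888
62.888 is ≥ 61 and < 68 → D

D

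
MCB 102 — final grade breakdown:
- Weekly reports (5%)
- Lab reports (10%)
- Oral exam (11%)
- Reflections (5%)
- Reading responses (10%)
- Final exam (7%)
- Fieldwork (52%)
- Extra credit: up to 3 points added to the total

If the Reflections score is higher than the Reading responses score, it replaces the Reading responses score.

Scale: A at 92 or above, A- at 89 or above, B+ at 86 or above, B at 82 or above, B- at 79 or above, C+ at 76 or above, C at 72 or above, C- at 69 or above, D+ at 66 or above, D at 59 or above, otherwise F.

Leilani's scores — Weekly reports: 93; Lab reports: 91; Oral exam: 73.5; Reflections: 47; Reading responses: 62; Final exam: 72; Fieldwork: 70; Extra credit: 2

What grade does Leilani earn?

Reflections (47) ≤ Reading responses (62), so Reading responses stays at 62.
Weighted total:
  Weekly reports 93 × 0.05 = 4.65
  Lab reports 91 × 0.1 = 9.1
  Oral exam 73.5 × 0.11 = 8.085
  Reflections 47 × 0.05 = 2.35
  Reading responses 62 × 0.1 = 6.2
  Final exam 72 × 0.07 = 5.04
  Fieldwork 70 × 0.52 = 36.4
Sum = 71.825
Extra credit: 71.825 + 2 = 73.825
73.825 is ≥ 72 and < 76 → C

C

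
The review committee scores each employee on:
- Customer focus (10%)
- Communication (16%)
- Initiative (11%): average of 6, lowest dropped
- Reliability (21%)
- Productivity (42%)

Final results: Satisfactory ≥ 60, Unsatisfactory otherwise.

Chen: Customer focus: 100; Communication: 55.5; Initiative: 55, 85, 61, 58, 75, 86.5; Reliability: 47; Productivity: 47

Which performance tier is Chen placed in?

Initiative: drop 55 → average of remaining 5 = 365.5/5 = 73.1
Weighted total:
  Customer focus 100 × 0.1 = 10
  Communication 55.5 × 0.16 = 8.88
  Initiative 73.1 × 0.11 = 8.041
  Reliability 47 × 0.21 = 9.87
  Productivity 47 × 0.42 = 19.74
Sum = 56.531
56.531 < 60 → Unsatisfactory

Unsatisfactory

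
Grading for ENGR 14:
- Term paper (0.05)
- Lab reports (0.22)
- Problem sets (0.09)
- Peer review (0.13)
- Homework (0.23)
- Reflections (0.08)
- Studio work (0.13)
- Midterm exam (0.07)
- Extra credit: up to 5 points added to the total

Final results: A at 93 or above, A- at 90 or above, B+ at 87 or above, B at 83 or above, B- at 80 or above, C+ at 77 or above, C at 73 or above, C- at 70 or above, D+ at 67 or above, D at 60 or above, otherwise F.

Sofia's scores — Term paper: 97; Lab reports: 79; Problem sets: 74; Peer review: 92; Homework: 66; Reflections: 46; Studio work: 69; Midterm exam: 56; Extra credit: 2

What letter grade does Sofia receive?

Weighted total:
  Term paper 97 × 0.05 = 4.85
  Lab reports 79 × 0.22 = 17.38
  Problem sets 74 × 0.09 = 6.66
  Peer review 92 × 0.13 = 11.96
  Homework 66 × 0.23 = 15.18
  Reflections 46 × 0.08 = 3.68
  Studio work 69 × 0.13 = 8.97
  Midterm exam 56 × 0.07 = 3.92
Sum = 72.6
Extra credit: 72.6 + 2 = 74.6
74.6 is ≥ 73 and < 77 → C

C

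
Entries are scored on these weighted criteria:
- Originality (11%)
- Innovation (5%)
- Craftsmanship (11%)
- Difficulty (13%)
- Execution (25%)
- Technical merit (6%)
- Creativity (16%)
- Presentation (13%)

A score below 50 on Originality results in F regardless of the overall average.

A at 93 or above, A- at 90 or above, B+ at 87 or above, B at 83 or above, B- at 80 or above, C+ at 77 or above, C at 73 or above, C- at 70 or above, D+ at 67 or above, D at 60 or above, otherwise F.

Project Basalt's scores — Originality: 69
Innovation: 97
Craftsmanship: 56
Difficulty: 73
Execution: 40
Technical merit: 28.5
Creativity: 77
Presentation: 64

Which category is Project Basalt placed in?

Originality score 69 ≥ 50: minimum met.
Weighted total:
  Originality 69 × 0.11 = 7.59
  Innovation 97 × 0.05 = 4.85
  Craftsmanship 56 × 0.11 = 6.16
  Difficulty 73 × 0.13 = 9.49
  Execution 40 × 0.25 = 10
  Technical merit 28.5 × 0.06 = 1.71
  Creativity 77 × 0.16 = 12.32
  Presentation 64 × 0.13 = 8.32
Sum = 60.44
60.44 is ≥ 60 and < 67 → D

D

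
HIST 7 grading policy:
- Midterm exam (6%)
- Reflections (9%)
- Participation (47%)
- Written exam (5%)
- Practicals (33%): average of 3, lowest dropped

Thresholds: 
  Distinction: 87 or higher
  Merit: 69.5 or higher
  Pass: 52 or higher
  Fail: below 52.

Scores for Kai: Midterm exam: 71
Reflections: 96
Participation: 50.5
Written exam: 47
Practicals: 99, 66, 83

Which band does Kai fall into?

Pass

Practicals: drop 66 → average of remaining 2 = 182/2 = 91
Weighted total:
  Midterm exam 71 × 0.06 = 4.26
  Reflections 96 × 0.09 = 8.64
  Participation 50.5 × 0.47 = 23.735
  Written exam 47 × 0.05 = 2.35
  Practicals 91 × 0.33 = 30.03
Sum = 69.015
69.015 is ≥ 52 and < 69.5 → Pass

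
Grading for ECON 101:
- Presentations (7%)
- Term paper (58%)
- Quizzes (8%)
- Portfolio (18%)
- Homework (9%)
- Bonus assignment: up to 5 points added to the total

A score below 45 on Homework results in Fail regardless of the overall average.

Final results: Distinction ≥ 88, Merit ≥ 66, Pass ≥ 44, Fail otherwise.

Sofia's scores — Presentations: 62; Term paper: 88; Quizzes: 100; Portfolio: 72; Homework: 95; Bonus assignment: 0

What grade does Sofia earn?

Merit

Homework score 95 ≥ 45: minimum met.
Weighted total:
  Presentations 62 × 0.07 = 4.34
  Term paper 88 × 0.58 = 51.04
  Quizzes 100 × 0.08 = 8
  Portfolio 72 × 0.18 = 12.96
  Homework 95 × 0.09 = 8.55
Sum = 84.89
Bonus assignment: 84.89 + 0 = 84.89
84.89 is ≥ 66 and < 88 → Merit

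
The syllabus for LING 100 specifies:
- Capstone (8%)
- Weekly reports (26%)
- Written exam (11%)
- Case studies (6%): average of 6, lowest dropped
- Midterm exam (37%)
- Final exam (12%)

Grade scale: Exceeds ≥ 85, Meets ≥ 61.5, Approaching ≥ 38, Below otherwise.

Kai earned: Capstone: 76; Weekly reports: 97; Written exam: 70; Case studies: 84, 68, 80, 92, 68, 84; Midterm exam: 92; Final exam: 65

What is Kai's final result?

Exceeds

Case studies: drop 68 → average of remaining 5 = 408/5 = 81.6
Weighted total:
  Capstone 76 × 0.08 = 6.08
  Weekly reports 97 × 0.26 = 25.22
  Written exam 70 × 0.11 = 7.7
  Case studies 81.6 × 0.06 = 4.896
  Midterm exam 92 × 0.37 = 34.04
  Final exam 65 × 0.12 = 7.8
Sum = 85.736
85.736 ≥ 85 → Exceeds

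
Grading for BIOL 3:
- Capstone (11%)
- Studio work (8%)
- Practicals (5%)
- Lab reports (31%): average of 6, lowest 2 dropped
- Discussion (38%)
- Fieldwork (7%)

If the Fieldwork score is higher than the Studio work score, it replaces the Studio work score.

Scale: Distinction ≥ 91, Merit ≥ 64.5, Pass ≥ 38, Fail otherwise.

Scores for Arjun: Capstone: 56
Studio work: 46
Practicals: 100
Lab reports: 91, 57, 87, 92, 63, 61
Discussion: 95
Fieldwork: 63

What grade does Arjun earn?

Merit

Lab reports: drop 57, 61 → average of remaining 4 = 333/4 = 83.25
Fieldwork (63) > Studio work (46), so Studio work counts as 63.
Weighted total:
  Capstone 56 × 0.11 = 6.16
  Studio work 63 × 0.08 = 5.04
  Practicals 100 × 0.05 = 5
  Lab reports 83.25 × 0.31 = 25.8075
  Discussion 95 × 0.38 = 36.1
  Fieldwork 63 × 0.07 = 4.41
Sum = 82.5175
82.5175 is ≥ 64.5 and < 91 → Merit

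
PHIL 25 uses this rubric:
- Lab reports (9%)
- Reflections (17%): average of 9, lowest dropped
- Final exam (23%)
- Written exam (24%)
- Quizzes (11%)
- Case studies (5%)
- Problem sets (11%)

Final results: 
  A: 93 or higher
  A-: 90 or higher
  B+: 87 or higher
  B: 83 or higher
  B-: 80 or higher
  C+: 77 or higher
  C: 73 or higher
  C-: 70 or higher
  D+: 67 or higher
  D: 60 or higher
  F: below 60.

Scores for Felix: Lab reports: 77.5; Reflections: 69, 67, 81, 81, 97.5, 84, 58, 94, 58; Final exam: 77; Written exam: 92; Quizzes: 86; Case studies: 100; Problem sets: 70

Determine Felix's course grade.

B-

Reflections: drop 58 → average of remaining 8 = 631.5/8 = 78.9375
Weighted total:
  Lab reports 77.5 × 0.09 = 6.975
  Reflections 78.9375 × 0.17 = 13.419375
  Final exam 77 × 0.23 = 17.71
  Written exam 92 × 0.24 = 22.08
  Quizzes 86 × 0.11 = 9.46
  Case studies 100 × 0.05 = 5
  Problem sets 70 × 0.11 = 7.7
Sum = 82.344375
82.344375 is ≥ 80 and < 83 → B-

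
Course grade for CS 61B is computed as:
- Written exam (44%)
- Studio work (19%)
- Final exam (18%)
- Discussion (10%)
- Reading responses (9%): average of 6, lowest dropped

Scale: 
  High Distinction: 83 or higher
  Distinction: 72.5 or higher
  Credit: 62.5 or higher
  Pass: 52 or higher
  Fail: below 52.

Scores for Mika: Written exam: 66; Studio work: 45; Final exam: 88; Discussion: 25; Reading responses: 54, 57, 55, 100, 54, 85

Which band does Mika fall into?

Pass

Reading responses: drop 54 → average of remaining 5 = 351/5 = 70.2
Weighted total:
  Written exam 66 × 0.44 = 29.04
  Studio work 45 × 0.19 = 8.55
  Final exam 88 × 0.18 = 15.84
  Discussion 25 × 0.1 = 2.5
  Reading responses 70.2 × 0.09 = 6.318
Sum = 62.248
62.248 is ≥ 52 and < 62.5 → Pass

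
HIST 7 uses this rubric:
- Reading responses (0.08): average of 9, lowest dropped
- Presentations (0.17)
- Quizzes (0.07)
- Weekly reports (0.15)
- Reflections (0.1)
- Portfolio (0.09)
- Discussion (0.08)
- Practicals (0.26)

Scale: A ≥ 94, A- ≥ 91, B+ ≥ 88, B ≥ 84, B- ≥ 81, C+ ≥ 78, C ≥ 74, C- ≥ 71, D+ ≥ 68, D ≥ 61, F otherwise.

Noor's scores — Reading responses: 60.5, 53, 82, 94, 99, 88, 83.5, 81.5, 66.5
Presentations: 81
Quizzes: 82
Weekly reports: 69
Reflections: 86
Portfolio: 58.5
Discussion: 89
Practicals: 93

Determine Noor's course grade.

B-

Reading responses: drop 53 → average of remaining 8 = 655/8 = 81.875
Weighted total:
  Reading responses 81.875 × 0.08 = 6.55
  Presentations 81 × 0.17 = 13.77
  Quizzes 82 × 0.07 = 5.74
  Weekly reports 69 × 0.15 = 10.35
  Reflections 86 × 0.1 = 8.6
  Portfolio 58.5 × 0.09 = 5.265
  Discussion 89 × 0.08 = 7.12
  Practicals 93 × 0.26 = 24.18
Sum = 81.575
81.575 is ≥ 81 and < 84 → B-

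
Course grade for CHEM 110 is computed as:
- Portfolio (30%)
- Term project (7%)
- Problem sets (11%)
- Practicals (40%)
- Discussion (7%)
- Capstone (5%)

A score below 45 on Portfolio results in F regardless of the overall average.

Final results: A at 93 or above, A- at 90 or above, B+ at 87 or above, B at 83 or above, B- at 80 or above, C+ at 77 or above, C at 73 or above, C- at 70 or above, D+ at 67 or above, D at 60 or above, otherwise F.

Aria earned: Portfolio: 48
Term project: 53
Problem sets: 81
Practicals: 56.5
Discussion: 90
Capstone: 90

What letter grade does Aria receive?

D

Portfolio score 48 ≥ 45: minimum met.
Weighted total:
  Portfolio 48 × 0.3 = 14.4
  Term project 53 × 0.07 = 3.71
  Problem sets 81 × 0.11 = 8.91
  Practicals 56.5 × 0.4 = 22.6
  Discussion 90 × 0.07 = 6.3
  Capstone 90 × 0.05 = 4.5
Sum = 60.42
60.42 is ≥ 60 and < 67 → D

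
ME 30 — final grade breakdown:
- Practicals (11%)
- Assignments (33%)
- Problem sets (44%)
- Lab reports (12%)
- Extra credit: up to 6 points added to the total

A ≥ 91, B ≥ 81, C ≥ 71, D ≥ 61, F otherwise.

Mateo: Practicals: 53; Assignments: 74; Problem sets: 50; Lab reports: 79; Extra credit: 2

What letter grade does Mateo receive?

D

Weighted total:
  Practicals 53 × 0.11 = 5.83
  Assignments 74 × 0.33 = 24.42
  Problem sets 50 × 0.44 = 22
  Lab reports 79 × 0.12 = 9.48
Sum = 61.73
Extra credit: 61.73 + 2 = 63.73
63.73 is ≥ 61 and < 71 → D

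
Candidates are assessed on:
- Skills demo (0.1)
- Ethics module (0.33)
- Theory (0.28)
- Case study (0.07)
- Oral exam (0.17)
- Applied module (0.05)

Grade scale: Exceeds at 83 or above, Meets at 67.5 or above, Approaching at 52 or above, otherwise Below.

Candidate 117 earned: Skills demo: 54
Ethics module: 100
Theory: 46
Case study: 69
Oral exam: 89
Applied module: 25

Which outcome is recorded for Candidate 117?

Meets

Weighted total:
  Skills demo 54 × 0.1 = 5.4
  Ethics module 100 × 0.33 = 33
  Theory 46 × 0.28 = 12.88
  Case study 69 × 0.07 = 4.83
  Oral exam 89 × 0.17 = 15.13
  Applied module 25 × 0.05 = 1.25
Sum = 72.49
72.49 is ≥ 67.5 and < 83 → Meets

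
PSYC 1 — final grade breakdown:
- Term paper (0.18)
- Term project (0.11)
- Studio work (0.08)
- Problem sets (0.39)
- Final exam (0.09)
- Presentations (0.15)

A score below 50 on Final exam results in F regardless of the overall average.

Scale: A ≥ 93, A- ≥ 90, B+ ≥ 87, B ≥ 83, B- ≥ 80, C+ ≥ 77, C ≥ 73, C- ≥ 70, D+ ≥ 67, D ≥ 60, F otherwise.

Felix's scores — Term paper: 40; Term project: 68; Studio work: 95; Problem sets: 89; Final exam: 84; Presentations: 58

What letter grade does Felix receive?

Final exam score 84 ≥ 50: minimum met.
Weighted total:
  Term paper 40 × 0.18 = 7.2
  Term project 68 × 0.11 = 7.48
  Studio work 95 × 0.08 = 7.6
  Problem sets 89 × 0.39 = 34.71
  Final exam 84 × 0.09 = 7.56
  Presentations 58 × 0.15 = 8.7
Sum = 73.25
73.25 is ≥ 73 and < 77 → C

C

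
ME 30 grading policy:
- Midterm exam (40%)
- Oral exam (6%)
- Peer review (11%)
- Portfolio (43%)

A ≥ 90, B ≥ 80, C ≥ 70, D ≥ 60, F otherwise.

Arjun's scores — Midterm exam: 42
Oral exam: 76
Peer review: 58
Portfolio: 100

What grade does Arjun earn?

Weighted total:
  Midterm exam 42 × 0.4 = 16.8
  Oral exam 76 × 0.06 = 4.56
  Peer review 58 × 0.11 = 6.38
  Portfolio 100 × 0.43 = 43
Sum = 70.74
70.74 is ≥ 70 and < 80 → C

C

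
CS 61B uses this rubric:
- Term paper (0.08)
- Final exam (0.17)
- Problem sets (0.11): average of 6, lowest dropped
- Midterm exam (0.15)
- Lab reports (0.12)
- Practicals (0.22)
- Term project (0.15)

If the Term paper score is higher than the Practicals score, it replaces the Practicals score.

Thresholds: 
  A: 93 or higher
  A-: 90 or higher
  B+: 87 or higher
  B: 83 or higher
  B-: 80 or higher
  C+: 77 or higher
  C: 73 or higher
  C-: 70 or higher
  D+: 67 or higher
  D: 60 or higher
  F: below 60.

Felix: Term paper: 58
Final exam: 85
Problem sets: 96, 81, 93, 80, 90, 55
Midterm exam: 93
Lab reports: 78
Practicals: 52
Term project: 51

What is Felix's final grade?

C-

Problem sets: drop 55 → average of remaining 5 = 440/5 = 88
Term paper (58) > Practicals (52), so Practicals counts as 58.
Weighted total:
  Term paper 58 × 0.08 = 4.64
  Final exam 85 × 0.17 = 14.45
  Problem sets 88 × 0.11 = 9.68
  Midterm exam 93 × 0.15 = 13.95
  Lab reports 78 × 0.12 = 9.36
  Practicals 58 × 0.22 = 12.76
  Term project 51 × 0.15 = 7.65
Sum = 72.49
72.49 is ≥ 70 and < 73 → C-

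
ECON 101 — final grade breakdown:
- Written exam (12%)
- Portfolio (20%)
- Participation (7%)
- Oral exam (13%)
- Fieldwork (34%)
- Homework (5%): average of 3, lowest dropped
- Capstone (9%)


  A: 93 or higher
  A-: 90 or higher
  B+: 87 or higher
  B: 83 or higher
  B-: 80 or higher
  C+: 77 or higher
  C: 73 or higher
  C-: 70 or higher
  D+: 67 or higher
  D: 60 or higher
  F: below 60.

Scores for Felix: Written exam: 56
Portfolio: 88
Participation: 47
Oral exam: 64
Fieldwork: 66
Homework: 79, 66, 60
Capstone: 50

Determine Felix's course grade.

Homework: drop 60 → average of remaining 2 = 145/2 = 72.5
Weighted total:
  Written exam 56 × 0.12 = 6.72
  Portfolio 88 × 0.2 = 17.6
  Participation 47 × 0.07 = 3.29
  Oral exam 64 × 0.13 = 8.32
  Fieldwork 66 × 0.34 = 22.44
  Homework 72.5 × 0.05 = 3.625
  Capstone 50 × 0.09 = 4.5
Sum = 66.495
66.495 is ≥ 60 and < 67 → D

D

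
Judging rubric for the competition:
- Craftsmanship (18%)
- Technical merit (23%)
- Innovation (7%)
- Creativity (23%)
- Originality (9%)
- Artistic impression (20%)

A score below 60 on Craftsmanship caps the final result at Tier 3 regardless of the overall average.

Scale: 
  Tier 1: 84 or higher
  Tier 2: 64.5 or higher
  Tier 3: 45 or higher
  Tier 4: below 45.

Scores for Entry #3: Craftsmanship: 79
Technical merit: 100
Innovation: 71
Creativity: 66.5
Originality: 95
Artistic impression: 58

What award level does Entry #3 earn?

Craftsmanship score 79 ≥ 60: minimum met.
Weighted total:
  Craftsmanship 79 × 0.18 = 14.22
  Technical merit 100 × 0.23 = 23
  Innovation 71 × 0.07 = 4.97
  Creativity 66.5 × 0.23 = 15.295
  Originality 95 × 0.09 = 8.55
  Artistic impression 58 × 0.2 = 11.6
Sum = 77.635
77.635 is ≥ 64.5 and < 84 → Tier 2

Tier 2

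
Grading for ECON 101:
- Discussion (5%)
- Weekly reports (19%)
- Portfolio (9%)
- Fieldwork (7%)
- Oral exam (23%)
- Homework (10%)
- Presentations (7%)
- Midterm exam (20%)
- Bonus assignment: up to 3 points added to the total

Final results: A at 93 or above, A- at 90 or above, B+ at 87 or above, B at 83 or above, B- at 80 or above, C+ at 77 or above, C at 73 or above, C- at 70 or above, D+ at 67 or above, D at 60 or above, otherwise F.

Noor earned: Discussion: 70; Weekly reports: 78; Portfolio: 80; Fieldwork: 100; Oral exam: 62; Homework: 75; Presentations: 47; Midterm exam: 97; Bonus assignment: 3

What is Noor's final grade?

C+

Weighted total:
  Discussion 70 × 0.05 = 3.5
  Weekly reports 78 × 0.19 = 14.82
  Portfolio 80 × 0.09 = 7.2
  Fieldwork 100 × 0.07 = 7
  Oral exam 62 × 0.23 = 14.26
  Homework 75 × 0.1 = 7.5
  Presentations 47 × 0.07 = 3.29
  Midterm exam 97 × 0.2 = 19.4
Sum = 76.97
Bonus assignment: 76.97 + 3 = 79.97
79.97 is ≥ 77 and < 80 → C+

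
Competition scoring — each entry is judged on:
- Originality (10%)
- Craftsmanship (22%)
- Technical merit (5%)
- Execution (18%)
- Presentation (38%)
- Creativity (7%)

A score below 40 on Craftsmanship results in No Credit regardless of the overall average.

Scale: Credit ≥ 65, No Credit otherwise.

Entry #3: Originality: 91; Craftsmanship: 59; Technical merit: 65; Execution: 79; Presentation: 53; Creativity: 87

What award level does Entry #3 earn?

Credit

Craftsmanship score 59 ≥ 40: minimum met.
Weighted total:
  Originality 91 × 0.1 = 9.1
  Craftsmanship 59 × 0.22 = 12.98
  Technical merit 65 × 0.05 = 3.25
  Execution 79 × 0.18 = 14.22
  Presentation 53 × 0.38 = 20.14
  Creativity 87 × 0.07 = 6.09
Sum = 65.78
65.78 ≥ 65 → Credit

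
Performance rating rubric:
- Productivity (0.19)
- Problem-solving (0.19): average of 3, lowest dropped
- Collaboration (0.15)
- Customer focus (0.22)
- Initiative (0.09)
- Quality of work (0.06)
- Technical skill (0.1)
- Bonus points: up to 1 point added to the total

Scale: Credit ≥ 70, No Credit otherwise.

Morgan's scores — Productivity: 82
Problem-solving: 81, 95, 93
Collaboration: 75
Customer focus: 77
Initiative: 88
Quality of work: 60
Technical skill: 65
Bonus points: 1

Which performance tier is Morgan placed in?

Problem-solving: drop 81 → average of remaining 2 = 188/2 = 94
Weighted total:
  Productivity 82 × 0.19 = 15.58
  Problem-solving 94 × 0.19 = 17.86
  Collaboration 75 × 0.15 = 11.25
  Customer focus 77 × 0.22 = 16.94
  Initiative 88 × 0.09 = 7.92
  Quality of work 60 × 0.06 = 3.6
  Technical skill 65 × 0.1 = 6.5
Sum = 79.65
Bonus points: 79.65 + 1 = 80.65
80.65 ≥ 70 → Credit

Credit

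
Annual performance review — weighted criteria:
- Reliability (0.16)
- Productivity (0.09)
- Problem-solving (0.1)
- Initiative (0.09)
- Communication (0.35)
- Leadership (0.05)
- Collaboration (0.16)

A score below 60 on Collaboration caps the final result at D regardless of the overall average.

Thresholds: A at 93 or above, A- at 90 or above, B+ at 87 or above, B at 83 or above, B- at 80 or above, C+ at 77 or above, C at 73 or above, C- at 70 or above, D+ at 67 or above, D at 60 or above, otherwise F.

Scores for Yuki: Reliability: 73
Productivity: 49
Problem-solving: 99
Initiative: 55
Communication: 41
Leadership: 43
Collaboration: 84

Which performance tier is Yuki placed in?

D

Collaboration score 84 ≥ 60: minimum met.
Weighted total:
  Reliability 73 × 0.16 = 11.68
  Productivity 49 × 0.09 = 4.41
  Problem-solving 99 × 0.1 = 9.9
  Initiative 55 × 0.09 = 4.95
  Communication 41 × 0.35 = 14.35
  Leadership 43 × 0.05 = 2.15
  Collaboration 84 × 0.16 = 13.44
Sum = 60.88
60.88 is ≥ 60 and < 67 → D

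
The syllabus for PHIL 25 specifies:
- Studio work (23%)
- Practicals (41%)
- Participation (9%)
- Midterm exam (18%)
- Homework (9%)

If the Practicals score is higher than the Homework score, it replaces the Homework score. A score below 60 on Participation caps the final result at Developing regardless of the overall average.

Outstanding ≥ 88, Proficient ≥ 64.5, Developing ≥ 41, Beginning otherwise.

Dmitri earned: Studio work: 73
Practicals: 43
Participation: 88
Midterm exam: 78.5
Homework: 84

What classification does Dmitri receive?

Developing

Practicals (43) ≤ Homework (84), so Homework stays at 84.
Participation score 88 ≥ 60: minimum met.
Weighted total:
  Studio work 73 × 0.23 = 16.79
  Practicals 43 × 0.41 = 17.63
  Participation 88 × 0.09 = 7.92
  Midterm exam 78.5 × 0.18 = 14.13
  Homework 84 × 0.09 = 7.56
Sum = 64.03
64.03 is ≥ 41 and < 64.5 → Developing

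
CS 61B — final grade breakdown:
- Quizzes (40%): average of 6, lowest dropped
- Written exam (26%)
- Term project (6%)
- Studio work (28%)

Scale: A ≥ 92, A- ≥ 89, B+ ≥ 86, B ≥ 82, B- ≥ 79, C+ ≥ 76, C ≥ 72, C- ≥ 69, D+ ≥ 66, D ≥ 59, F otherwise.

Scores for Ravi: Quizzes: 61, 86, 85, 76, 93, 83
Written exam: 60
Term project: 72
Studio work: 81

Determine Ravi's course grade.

Quizzes: drop 61 → average of remaining 5 = 423/5 = 84.6
Weighted total:
  Quizzes 84.6 × 0.4 = 33.84
  Written exam 60 × 0.26 = 15.6
  Term project 72 × 0.06 = 4.32
  Studio work 81 × 0.28 = 22.68
Sum = 76.44
76.44 is ≥ 76 and < 79 → C+

C+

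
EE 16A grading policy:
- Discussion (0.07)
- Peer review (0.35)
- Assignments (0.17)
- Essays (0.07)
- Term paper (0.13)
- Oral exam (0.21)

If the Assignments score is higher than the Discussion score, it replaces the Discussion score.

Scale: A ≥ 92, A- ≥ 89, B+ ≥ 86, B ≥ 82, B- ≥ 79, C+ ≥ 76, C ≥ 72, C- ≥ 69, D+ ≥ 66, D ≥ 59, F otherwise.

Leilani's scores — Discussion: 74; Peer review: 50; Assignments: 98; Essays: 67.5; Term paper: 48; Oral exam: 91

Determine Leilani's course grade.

C-

Assignments (98) > Discussion (74), so Discussion counts as 98.
Weighted total:
  Discussion 98 × 0.07 = 6.86
  Peer review 50 × 0.35 = 17.5
  Assignments 98 × 0.17 = 16.66
  Essays 67.5 × 0.07 = 4.725
  Term paper 48 × 0.13 = 6.24
  Oral exam 91 × 0.21 = 19.11
Sum = 71.095
71.095 is ≥ 69 and < 72 → C-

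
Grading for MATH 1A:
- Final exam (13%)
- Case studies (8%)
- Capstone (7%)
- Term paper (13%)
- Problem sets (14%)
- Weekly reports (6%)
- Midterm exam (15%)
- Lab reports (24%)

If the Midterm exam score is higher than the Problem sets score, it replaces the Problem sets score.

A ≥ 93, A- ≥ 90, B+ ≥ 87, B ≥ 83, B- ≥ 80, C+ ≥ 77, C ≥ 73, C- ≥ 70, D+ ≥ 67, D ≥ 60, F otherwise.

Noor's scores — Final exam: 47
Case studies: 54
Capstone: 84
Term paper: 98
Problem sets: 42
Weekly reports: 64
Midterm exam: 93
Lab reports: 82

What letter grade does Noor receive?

Midterm exam (93) > Problem sets (42), so Problem sets counts as 93.
Weighted total:
  Final exam 47 × 0.13 = 6.11
  Case studies 54 × 0.08 = 4.32
  Capstone 84 × 0.07 = 5.88
  Term paper 98 × 0.13 = 12.74
  Problem sets 93 × 0.14 = 13.02
  Weekly reports 64 × 0.06 = 3.84
  Midterm exam 93 × 0.15 = 13.95
  Lab reports 82 × 0.24 = 19.68
Sum = 79.54
79.54 is ≥ 77 and < 80 → C+

C+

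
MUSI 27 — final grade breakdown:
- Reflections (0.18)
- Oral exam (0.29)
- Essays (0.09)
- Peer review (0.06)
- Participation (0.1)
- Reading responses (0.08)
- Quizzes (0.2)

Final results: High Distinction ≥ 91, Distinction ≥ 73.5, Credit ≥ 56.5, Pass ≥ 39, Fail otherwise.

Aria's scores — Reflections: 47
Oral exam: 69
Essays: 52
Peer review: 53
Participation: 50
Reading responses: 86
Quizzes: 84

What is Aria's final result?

Weighted total:
  Reflections 47 × 0.18 = 8.46
  Oral exam 69 × 0.29 = 20.01
  Essays 52 × 0.09 = 4.68
  Peer review 53 × 0.06 = 3.18
  Participation 50 × 0.1 = 5
  Reading responses 86 × 0.08 = 6.88
  Quizzes 84 × 0.2 = 16.8
Sum = 65.01
65.01 is ≥ 56.5 and < 73.5 → Credit

Credit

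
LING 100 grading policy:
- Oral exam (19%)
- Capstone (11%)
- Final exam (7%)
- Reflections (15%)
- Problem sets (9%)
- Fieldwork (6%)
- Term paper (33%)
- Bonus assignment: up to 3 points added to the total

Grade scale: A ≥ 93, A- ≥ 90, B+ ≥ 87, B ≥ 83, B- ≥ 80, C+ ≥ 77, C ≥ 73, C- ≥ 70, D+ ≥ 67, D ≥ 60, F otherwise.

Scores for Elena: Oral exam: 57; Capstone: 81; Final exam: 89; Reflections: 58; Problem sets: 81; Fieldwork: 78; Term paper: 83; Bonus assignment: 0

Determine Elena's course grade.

Weighted total:
  Oral exam 57 × 0.19 = 10.83
  Capstone 81 × 0.11 = 8.91
  Final exam 89 × 0.07 = 6.23
  Reflections 58 × 0.15 = 8.7
  Problem sets 81 × 0.09 = 7.29
  Fieldwork 78 × 0.06 = 4.68
  Term paper 83 × 0.33 = 27.39
Sum = 74.03
Bonus assignment: 74.03 + 0 = 74.03
74.03 is ≥ 73 and < 77 → C

C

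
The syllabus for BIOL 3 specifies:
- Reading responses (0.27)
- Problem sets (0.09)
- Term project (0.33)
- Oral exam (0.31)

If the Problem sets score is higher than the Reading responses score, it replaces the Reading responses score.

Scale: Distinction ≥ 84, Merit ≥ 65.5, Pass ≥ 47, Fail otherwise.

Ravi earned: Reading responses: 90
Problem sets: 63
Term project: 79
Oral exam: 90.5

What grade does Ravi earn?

Problem sets (63) ≤ Reading responses (90), so Reading responses stays at 90.
Weighted total:
  Reading responses 90 × 0.27 = 24.3
  Problem sets 63 × 0.09 = 5.67
  Term project 79 × 0.33 = 26.07
  Oral exam 90.5 × 0.31 = 28.055
Sum = 84.095
84.095 ≥ 84 → Distinction

Distinction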